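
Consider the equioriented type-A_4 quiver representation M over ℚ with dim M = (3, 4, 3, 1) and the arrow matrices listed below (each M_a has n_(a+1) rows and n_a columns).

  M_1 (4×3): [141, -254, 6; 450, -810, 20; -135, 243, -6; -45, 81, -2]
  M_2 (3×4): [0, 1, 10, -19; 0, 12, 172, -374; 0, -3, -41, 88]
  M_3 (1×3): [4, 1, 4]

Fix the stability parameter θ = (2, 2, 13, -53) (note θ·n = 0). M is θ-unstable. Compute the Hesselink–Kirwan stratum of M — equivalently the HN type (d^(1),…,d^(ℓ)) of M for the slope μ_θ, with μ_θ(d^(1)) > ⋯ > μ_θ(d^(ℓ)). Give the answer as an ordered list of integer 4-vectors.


Via rank(M_{q-1}∘⋯∘M_p): M ≅ I[1,1], I[1,2], I[1,4], I[2,3]^2.
μ_θ-semistable layers: μ^(1)=13; μ^(2)=2; μ^(3)=-9

((0, 0, 2, 0); (2, 3, 0, 0); (1, 1, 1, 1))


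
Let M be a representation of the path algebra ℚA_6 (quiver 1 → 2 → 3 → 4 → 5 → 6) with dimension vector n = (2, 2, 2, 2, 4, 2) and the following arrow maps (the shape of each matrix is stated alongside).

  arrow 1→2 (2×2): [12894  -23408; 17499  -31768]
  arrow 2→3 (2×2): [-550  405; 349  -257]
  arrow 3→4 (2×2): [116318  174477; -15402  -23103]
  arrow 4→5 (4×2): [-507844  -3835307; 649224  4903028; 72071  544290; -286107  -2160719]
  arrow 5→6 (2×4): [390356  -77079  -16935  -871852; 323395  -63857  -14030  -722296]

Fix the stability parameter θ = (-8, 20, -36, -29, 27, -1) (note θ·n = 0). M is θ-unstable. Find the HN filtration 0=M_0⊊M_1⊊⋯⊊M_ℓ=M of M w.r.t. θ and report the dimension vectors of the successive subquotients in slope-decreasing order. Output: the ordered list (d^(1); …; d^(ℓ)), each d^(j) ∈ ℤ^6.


Barcode: M ≅ I[1,1], I[1,6], I[2,3], I[4,6], I[5,5]^2. HN layers by μ_θ (5 steps, strictly decreasing):
  μ^(1)=27; μ^(2)=13; μ^(3)=-8; μ^(4)=-53/4; μ^(5)=-29

((0, 0, 0, 0, 2, 0); (0, 0, 0, 0, 2, 2); (1, 1, 1, 0, 0, 0); (1, 1, 1, 1, 0, 0); (0, 0, 0, 1, 0, 0))


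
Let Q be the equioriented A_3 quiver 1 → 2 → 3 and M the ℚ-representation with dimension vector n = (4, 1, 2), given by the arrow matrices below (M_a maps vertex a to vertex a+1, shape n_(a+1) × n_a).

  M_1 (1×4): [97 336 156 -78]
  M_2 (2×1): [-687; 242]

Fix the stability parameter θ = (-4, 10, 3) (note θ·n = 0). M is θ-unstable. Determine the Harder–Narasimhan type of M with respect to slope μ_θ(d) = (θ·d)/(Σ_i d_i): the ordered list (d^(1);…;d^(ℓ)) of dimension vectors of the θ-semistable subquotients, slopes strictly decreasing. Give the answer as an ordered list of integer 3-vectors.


Barcode: M ≅ I[1,1]^3, I[1,3], I[3,3]. HN layers by μ_θ (3 steps, strictly decreasing):
  μ^(1)=13/2; μ^(2)=3; μ^(3)=-4

((0, 1, 1); (0, 0, 1); (4, 0, 0))


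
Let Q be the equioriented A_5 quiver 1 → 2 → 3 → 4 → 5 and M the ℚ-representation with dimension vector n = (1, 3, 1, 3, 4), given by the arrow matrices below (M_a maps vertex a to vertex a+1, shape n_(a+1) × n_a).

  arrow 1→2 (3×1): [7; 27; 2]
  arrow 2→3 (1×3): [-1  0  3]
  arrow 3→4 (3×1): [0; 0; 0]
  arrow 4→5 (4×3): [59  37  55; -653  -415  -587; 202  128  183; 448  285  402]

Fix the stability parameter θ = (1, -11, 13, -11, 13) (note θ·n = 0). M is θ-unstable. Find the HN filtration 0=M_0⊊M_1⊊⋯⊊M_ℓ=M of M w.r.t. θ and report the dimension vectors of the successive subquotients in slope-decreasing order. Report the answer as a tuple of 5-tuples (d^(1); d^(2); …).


Interval decomposition of M: I[1,3], I[2,2]^2, I[4,5]^3, I[5,5].
HN type (ℓ=3): μ^(1)=13; μ^(2)=-5; μ^(3)=-11

((0, 0, 1, 0, 4); (1, 1, 0, 0, 0); (0, 2, 0, 3, 0))


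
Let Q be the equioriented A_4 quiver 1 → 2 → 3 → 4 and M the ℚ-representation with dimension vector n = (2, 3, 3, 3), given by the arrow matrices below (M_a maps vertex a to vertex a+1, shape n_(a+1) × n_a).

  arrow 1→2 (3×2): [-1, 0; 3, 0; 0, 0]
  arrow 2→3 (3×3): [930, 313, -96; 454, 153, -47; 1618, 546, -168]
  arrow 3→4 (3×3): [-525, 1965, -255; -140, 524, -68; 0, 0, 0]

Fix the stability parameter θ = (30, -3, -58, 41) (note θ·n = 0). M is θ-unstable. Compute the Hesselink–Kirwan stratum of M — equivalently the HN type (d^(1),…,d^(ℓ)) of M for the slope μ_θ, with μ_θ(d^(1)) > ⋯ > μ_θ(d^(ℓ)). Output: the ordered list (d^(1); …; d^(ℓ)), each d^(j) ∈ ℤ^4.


Via rank(M_{q-1}∘⋯∘M_p): M ≅ I[1,1], I[1,3], I[2,3], I[2,4], I[4,4]^2.
μ_θ-semistable layers: μ^(1)=41; μ^(2)=30; μ^(3)=-31/3; μ^(4)=-61/2

((0, 0, 0, 3); (1, 0, 0, 0); (1, 1, 1, 0); (0, 2, 2, 0))


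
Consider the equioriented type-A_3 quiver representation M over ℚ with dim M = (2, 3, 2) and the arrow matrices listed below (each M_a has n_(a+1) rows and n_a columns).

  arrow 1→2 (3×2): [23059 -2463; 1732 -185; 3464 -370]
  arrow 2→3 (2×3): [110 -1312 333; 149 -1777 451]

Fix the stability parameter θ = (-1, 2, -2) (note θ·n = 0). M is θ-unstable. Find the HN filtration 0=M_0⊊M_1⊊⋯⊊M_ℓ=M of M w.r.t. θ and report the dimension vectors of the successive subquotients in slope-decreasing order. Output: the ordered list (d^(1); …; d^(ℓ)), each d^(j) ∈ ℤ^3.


Via rank(M_{q-1}∘⋯∘M_p): M ≅ I[1,3]^2, I[2,2].
μ_θ-semistable layers: μ^(1)=2; μ^(2)=0; μ^(3)=-1

((0, 1, 0); (0, 2, 2); (2, 0, 0))


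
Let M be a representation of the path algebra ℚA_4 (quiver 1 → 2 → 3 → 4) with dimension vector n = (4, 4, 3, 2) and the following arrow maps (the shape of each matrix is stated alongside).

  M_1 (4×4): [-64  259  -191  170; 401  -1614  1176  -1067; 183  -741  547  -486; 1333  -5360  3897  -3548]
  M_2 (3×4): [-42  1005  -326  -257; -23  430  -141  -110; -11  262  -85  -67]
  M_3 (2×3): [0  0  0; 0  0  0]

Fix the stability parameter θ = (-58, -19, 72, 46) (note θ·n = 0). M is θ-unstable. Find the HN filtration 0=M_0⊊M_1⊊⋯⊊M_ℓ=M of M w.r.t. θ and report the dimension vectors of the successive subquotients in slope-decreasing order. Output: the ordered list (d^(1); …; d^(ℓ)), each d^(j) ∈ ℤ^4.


Barcode: M ≅ I[1,2], I[1,3]^3, I[4,4]^2. HN layers by μ_θ (4 steps, strictly decreasing):
  μ^(1)=72; μ^(2)=46; μ^(3)=-19; μ^(4)=-58

((0, 0, 3, 0); (0, 0, 0, 2); (0, 4, 0, 0); (4, 0, 0, 0))


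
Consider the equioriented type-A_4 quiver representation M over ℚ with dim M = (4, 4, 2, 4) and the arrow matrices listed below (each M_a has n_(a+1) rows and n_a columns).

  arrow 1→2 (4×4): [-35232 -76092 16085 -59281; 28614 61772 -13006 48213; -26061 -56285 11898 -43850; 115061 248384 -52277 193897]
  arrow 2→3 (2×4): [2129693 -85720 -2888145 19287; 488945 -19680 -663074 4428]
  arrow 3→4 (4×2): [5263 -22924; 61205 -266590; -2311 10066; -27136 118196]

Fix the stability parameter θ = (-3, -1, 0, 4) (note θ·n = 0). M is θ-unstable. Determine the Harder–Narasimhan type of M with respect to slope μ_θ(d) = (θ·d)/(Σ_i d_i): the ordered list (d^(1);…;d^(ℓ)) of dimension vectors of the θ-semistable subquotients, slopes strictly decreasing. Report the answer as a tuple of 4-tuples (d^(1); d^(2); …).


Barcode: M ≅ I[1,2]^2, I[1,4]^2, I[4,4]^2. HN layers by μ_θ (4 steps, strictly decreasing):
  μ^(1)=4; μ^(2)=0; μ^(3)=-1; μ^(4)=-3

((0, 0, 0, 4); (0, 0, 2, 0); (0, 4, 0, 0); (4, 0, 0, 0))


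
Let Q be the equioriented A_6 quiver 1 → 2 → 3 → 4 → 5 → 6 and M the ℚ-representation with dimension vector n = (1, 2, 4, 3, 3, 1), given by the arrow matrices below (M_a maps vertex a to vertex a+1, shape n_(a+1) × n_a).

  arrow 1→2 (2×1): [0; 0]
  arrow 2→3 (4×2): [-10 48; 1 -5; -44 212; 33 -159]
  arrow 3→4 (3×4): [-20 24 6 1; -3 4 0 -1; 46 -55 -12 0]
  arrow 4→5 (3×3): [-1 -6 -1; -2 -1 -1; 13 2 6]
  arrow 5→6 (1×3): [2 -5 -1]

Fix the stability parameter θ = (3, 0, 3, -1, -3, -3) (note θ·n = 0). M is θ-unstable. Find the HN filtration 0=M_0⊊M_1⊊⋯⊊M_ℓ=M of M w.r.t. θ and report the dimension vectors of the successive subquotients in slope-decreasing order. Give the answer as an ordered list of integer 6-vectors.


Via rank(M_{q-1}∘⋯∘M_p): M ≅ I[1,1], I[2,5], I[2,6], I[3,3], I[3,5].
μ_θ-semistable layers: μ^(1)=3; μ^(2)=-1/4; μ^(3)=-1/3; μ^(4)=-4/5

((1, 0, 1, 0, 0, 0); (0, 1, 1, 1, 1, 0); (0, 0, 1, 1, 1, 0); (0, 1, 1, 1, 1, 1))


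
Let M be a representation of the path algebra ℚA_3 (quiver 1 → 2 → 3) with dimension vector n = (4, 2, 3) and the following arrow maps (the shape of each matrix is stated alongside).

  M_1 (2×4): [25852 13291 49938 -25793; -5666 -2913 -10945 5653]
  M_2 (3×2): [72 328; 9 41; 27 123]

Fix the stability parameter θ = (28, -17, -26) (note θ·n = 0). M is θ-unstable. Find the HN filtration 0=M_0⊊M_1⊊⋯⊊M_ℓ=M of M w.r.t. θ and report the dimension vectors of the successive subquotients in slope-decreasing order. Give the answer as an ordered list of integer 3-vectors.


Via rank(M_{q-1}∘⋯∘M_p): M ≅ I[1,1]^2, I[1,2], I[1,3], I[3,3]^2.
μ_θ-semistable layers: μ^(1)=28; μ^(2)=11/2; μ^(3)=-5; μ^(4)=-26

((2, 0, 0); (1, 1, 0); (1, 1, 1); (0, 0, 2))


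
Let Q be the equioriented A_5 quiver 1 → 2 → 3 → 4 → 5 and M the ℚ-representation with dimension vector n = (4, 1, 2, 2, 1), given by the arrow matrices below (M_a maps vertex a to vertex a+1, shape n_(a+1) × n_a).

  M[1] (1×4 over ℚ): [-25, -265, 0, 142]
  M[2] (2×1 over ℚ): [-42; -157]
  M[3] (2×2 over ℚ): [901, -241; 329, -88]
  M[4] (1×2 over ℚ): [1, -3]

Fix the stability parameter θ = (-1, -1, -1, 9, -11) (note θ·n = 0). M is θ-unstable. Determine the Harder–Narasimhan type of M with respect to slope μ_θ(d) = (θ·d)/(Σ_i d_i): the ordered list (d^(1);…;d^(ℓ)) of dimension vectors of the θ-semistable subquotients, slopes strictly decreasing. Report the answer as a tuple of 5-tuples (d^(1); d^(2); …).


Interval decomposition of M: I[1,1]^3, I[1,5], I[3,4].
HN type (ℓ=2): μ^(1)=9; μ^(2)=-1

((0, 0, 0, 1, 0); (4, 1, 2, 1, 1))


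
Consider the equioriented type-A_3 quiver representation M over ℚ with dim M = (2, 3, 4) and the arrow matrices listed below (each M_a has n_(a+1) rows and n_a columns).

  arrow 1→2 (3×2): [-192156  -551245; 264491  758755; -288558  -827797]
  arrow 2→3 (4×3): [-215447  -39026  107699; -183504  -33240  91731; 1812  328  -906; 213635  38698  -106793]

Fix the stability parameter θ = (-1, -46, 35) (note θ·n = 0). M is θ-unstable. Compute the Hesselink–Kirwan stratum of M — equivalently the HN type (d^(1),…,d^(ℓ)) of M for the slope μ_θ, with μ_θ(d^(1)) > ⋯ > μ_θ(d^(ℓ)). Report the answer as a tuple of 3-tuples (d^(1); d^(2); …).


Via rank(M_{q-1}∘⋯∘M_p): M ≅ I[1,2], I[1,3], I[2,3], I[3,3]^2.
μ_θ-semistable layers: μ^(1)=35; μ^(2)=-47/2; μ^(3)=-46

((0, 0, 4); (2, 2, 0); (0, 1, 0))


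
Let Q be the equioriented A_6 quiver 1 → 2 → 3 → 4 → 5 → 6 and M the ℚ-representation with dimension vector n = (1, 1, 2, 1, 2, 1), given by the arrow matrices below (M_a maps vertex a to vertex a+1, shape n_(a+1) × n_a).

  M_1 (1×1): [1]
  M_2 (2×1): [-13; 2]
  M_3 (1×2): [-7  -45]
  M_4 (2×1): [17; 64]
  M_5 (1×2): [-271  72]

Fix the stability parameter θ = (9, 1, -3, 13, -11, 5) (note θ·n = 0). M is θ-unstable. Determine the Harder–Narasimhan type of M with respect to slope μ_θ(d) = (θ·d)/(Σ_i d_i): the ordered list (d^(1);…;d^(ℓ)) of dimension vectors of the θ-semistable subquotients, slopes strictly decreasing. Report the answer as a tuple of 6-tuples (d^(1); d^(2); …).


Via rank(M_{q-1}∘⋯∘M_p): M ≅ I[1,6], I[3,3], I[5,5].
μ_θ-semistable layers: μ^(1)=5; μ^(2)=9/5; μ^(3)=-3; μ^(4)=-11

((0, 0, 0, 0, 0, 1); (1, 1, 1, 1, 1, 0); (0, 0, 1, 0, 0, 0); (0, 0, 0, 0, 1, 0))


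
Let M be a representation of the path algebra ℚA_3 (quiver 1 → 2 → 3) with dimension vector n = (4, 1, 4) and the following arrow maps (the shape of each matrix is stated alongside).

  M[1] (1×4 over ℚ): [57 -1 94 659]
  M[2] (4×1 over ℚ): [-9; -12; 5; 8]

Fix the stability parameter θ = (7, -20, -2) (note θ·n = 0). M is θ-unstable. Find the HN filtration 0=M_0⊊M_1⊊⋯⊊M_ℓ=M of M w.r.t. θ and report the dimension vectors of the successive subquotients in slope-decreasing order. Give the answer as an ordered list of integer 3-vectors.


Via rank(M_{q-1}∘⋯∘M_p): M ≅ I[1,1]^3, I[1,3], I[3,3]^3.
μ_θ-semistable layers: μ^(1)=7; μ^(2)=-2; μ^(3)=-13/2

((3, 0, 0); (0, 0, 4); (1, 1, 0))


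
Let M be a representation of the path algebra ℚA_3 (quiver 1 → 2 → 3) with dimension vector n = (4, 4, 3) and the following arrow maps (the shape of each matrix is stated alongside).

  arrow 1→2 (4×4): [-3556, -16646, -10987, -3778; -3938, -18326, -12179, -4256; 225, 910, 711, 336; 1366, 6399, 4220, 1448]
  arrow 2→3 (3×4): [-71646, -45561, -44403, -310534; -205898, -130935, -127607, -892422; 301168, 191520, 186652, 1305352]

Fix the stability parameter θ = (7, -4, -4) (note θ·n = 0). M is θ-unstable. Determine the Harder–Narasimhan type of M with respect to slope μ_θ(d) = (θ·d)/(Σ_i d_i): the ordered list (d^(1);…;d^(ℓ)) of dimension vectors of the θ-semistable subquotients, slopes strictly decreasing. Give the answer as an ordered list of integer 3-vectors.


Interval decomposition of M: I[1,2]^2, I[1,3]^2, I[3,3].
HN type (ℓ=3): μ^(1)=3/2; μ^(2)=-1/3; μ^(3)=-4

((2, 2, 0); (2, 2, 2); (0, 0, 1))


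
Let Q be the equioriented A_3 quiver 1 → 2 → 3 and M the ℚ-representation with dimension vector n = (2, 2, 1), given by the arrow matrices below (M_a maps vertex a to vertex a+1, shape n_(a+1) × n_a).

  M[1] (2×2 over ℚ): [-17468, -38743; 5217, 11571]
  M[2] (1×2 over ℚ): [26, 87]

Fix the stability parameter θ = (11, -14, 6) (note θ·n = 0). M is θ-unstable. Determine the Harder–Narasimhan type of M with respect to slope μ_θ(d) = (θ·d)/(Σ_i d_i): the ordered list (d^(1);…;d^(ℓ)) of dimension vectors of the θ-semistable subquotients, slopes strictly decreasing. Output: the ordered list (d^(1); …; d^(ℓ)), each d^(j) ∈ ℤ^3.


Barcode: M ≅ I[1,2], I[1,3]. HN layers by μ_θ (2 steps, strictly decreasing):
  μ^(1)=6; μ^(2)=-3/2

((0, 0, 1); (2, 2, 0))


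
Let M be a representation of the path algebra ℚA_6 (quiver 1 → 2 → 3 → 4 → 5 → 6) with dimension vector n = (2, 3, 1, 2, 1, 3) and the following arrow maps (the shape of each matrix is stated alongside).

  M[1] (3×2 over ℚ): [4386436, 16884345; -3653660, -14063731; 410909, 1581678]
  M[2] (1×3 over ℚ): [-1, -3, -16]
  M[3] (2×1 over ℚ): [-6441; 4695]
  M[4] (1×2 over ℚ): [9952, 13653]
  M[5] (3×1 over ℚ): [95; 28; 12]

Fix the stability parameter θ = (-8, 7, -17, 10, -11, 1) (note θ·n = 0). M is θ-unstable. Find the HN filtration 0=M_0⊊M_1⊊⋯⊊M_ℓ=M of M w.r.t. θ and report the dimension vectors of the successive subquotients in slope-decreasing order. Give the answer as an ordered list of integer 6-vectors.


Via rank(M_{q-1}∘⋯∘M_p): M ≅ I[1,2]^2, I[2,6], I[4,4], I[6,6]^2.
μ_θ-semistable layers: μ^(1)=10; μ^(2)=7; μ^(3)=1; μ^(4)=-1/2; μ^(5)=-5; μ^(6)=-8

((0, 0, 0, 1, 0, 0); (0, 2, 0, 0, 0, 0); (0, 0, 0, 0, 0, 3); (0, 0, 0, 1, 1, 0); (0, 1, 1, 0, 0, 0); (2, 0, 0, 0, 0, 0))


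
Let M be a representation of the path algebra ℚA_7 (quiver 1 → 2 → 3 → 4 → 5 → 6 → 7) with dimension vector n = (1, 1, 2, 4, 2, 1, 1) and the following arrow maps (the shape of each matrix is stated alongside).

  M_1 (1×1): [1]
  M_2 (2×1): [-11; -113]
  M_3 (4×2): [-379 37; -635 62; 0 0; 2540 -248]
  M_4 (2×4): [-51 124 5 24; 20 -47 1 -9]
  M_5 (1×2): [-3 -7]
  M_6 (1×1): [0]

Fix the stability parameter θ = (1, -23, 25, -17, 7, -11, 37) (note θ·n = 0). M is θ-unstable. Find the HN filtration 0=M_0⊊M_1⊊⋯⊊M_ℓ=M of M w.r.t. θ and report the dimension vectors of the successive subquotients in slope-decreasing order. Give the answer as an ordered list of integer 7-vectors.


Via rank(M_{q-1}∘⋯∘M_p): M ≅ I[1,6], I[3,5], I[4,4]^2, I[7,7].
μ_θ-semistable layers: μ^(1)=37; μ^(2)=7; μ^(3)=4; μ^(4)=1; μ^(5)=-11; μ^(6)=-17

((0, 0, 0, 0, 0, 0, 1); (0, 0, 0, 0, 1, 0, 0); (0, 0, 1, 1, 0, 0, 0); (0, 0, 1, 1, 1, 1, 0); (1, 1, 0, 0, 0, 0, 0); (0, 0, 0, 2, 0, 0, 0))


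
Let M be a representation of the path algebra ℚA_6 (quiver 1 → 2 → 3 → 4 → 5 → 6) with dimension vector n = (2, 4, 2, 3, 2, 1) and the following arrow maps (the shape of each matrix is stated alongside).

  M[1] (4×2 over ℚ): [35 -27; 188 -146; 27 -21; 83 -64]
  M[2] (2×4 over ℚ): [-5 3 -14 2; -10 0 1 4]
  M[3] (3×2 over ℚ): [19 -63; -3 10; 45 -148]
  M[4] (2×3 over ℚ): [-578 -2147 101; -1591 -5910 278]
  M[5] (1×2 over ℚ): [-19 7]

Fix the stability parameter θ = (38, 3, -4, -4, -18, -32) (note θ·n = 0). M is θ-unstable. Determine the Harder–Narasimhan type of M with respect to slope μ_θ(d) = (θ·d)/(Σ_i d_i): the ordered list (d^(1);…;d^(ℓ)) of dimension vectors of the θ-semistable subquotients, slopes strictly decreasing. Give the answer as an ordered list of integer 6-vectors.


Barcode: M ≅ I[1,4], I[1,6], I[2,2]^2, I[4,5]. HN layers by μ_θ (4 steps, strictly decreasing):
  μ^(1)=33/4; μ^(2)=3; μ^(3)=-17/6; μ^(4)=-11

((1, 1, 1, 1, 0, 0); (0, 2, 0, 0, 0, 0); (1, 1, 1, 1, 1, 1); (0, 0, 0, 1, 1, 0))


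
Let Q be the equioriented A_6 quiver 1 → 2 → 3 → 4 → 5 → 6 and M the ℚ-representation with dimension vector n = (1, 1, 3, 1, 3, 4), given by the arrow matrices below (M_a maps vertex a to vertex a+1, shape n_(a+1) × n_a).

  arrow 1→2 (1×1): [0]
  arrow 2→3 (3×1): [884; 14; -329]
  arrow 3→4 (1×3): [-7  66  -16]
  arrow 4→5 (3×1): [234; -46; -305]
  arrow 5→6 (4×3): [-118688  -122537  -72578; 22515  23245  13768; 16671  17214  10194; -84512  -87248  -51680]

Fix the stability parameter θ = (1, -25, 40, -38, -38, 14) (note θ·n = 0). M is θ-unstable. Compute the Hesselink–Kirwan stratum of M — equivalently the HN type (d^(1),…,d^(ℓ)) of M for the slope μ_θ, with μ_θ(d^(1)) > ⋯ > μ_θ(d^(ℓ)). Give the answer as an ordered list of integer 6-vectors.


Via rank(M_{q-1}∘⋯∘M_p): M ≅ I[1,1], I[2,3], I[3,3], I[3,5], I[5,6]^2, I[6,6]^2.
μ_θ-semistable layers: μ^(1)=40; μ^(2)=14; μ^(3)=1; μ^(4)=-12; μ^(5)=-25; μ^(6)=-38

((0, 0, 2, 0, 0, 0); (0, 0, 0, 0, 0, 4); (1, 0, 0, 0, 0, 0); (0, 0, 1, 1, 1, 0); (0, 1, 0, 0, 0, 0); (0, 0, 0, 0, 2, 0))


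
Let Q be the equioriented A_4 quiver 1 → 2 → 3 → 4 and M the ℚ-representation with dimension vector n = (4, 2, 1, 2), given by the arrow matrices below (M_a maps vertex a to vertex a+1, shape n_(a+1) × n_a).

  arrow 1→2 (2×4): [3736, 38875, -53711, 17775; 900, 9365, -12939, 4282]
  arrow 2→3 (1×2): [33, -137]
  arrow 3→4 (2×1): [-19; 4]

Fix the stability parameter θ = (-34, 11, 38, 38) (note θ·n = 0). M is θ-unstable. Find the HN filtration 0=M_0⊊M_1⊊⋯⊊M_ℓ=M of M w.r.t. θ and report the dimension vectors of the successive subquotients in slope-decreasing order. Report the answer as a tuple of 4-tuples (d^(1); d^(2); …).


Interval decomposition of M: I[1,1]^2, I[1,2], I[1,4], I[4,4].
HN type (ℓ=3): μ^(1)=38; μ^(2)=11; μ^(3)=-34

((0, 0, 1, 2); (0, 2, 0, 0); (4, 0, 0, 0))


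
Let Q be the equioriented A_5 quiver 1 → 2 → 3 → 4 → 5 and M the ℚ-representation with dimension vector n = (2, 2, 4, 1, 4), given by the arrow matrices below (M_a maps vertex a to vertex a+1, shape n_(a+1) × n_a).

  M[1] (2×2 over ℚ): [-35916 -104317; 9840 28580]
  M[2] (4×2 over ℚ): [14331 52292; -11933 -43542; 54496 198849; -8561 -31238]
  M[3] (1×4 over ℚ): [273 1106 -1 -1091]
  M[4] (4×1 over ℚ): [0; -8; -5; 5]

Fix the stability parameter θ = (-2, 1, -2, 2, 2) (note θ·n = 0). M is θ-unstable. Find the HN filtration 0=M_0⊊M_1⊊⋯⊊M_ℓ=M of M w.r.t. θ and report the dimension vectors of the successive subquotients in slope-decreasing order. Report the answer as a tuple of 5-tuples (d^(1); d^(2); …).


Via rank(M_{q-1}∘⋯∘M_p): M ≅ I[1,1], I[1,3], I[2,5], I[3,3]^2, I[5,5]^3.
μ_θ-semistable layers: μ^(1)=2; μ^(2)=-1/2; μ^(3)=-2

((0, 0, 0, 1, 4); (0, 2, 2, 0, 0); (2, 0, 2, 0, 0))


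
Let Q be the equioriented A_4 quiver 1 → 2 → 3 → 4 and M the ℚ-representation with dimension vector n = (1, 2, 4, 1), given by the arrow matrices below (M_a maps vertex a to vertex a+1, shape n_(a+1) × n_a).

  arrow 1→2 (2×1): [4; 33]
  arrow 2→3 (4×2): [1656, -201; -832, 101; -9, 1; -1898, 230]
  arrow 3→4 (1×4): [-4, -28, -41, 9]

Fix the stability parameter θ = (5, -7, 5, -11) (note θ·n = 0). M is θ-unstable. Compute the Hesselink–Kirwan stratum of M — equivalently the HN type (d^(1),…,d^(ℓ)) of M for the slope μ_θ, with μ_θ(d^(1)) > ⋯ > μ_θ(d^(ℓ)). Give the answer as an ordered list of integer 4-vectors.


Interval decomposition of M: I[1,4], I[2,3], I[3,3]^2.
HN type (ℓ=3): μ^(1)=5; μ^(2)=-2; μ^(3)=-7

((0, 0, 3, 0); (1, 1, 1, 1); (0, 1, 0, 0))


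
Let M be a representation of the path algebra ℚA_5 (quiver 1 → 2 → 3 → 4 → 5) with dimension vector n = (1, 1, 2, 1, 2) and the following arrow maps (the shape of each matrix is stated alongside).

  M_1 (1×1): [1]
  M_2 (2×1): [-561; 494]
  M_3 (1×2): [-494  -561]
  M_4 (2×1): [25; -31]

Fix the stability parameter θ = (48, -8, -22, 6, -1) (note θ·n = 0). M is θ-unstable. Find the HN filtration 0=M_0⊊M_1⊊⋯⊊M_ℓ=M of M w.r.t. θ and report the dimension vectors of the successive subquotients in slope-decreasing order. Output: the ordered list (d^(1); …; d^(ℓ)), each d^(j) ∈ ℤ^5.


Via rank(M_{q-1}∘⋯∘M_p): M ≅ I[1,3], I[3,5], I[5,5].
μ_θ-semistable layers: μ^(1)=6; μ^(2)=5/2; μ^(3)=-1; μ^(4)=-22

((1, 1, 1, 0, 0); (0, 0, 0, 1, 1); (0, 0, 0, 0, 1); (0, 0, 1, 0, 0))


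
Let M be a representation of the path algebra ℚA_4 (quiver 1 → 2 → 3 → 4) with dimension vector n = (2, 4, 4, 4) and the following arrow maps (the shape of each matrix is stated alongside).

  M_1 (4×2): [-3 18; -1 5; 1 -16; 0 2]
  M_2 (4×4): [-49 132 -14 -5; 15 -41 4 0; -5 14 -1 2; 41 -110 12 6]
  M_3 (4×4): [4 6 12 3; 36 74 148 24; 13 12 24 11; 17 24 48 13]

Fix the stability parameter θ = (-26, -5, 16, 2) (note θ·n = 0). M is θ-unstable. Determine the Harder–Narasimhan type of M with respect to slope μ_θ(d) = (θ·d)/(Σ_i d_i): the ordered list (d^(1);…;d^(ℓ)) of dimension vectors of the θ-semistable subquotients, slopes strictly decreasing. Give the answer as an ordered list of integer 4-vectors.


Barcode: M ≅ I[1,4]^2, I[2,3], I[2,4], I[4,4]. HN layers by μ_θ (5 steps, strictly decreasing):
  μ^(1)=16; μ^(2)=9; μ^(3)=2; μ^(4)=-5; μ^(5)=-26

((0, 0, 1, 0); (0, 0, 3, 3); (0, 0, 0, 1); (0, 4, 0, 0); (2, 0, 0, 0))


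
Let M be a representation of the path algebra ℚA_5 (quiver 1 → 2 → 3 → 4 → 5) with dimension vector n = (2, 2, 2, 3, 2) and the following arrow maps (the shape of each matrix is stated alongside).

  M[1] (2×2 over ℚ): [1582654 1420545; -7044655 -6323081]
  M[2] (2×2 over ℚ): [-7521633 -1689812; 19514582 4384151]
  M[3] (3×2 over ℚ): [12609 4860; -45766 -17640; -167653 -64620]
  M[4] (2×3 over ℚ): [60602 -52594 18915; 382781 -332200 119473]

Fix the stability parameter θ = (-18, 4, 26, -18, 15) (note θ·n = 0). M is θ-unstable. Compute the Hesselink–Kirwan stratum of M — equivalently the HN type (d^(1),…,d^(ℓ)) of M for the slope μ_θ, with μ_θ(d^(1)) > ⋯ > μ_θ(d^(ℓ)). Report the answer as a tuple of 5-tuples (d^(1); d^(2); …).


Barcode: M ≅ I[1,3], I[1,5], I[4,4], I[4,5]. HN layers by μ_θ (4 steps, strictly decreasing):
  μ^(1)=26; μ^(2)=15; μ^(3)=4; μ^(4)=-18

((0, 0, 1, 0, 0); (0, 0, 0, 0, 2); (0, 2, 1, 1, 0); (2, 0, 0, 2, 0))


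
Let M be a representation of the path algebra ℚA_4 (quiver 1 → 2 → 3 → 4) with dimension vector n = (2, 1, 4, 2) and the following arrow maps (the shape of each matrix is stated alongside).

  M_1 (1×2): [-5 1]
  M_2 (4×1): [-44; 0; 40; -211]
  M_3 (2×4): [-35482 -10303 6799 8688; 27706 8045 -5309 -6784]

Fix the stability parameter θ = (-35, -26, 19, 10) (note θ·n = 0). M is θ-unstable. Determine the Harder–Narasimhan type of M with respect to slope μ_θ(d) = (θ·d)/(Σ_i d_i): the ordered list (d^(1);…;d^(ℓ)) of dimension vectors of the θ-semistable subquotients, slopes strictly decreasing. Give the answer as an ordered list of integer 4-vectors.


Via rank(M_{q-1}∘⋯∘M_p): M ≅ I[1,1], I[1,3], I[3,3], I[3,4]^2.
μ_θ-semistable layers: μ^(1)=19; μ^(2)=29/2; μ^(3)=-26; μ^(4)=-35

((0, 0, 2, 0); (0, 0, 2, 2); (0, 1, 0, 0); (2, 0, 0, 0))


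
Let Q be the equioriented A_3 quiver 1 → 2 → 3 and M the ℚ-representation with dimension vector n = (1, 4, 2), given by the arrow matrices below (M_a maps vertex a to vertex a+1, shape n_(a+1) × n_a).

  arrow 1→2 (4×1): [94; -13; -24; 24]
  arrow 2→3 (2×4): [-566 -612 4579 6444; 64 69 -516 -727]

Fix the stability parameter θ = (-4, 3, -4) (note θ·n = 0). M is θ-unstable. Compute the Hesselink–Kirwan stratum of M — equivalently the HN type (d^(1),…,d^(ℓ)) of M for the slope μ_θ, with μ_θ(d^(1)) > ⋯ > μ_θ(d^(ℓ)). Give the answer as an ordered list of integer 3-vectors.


Barcode: M ≅ I[1,3], I[2,2]^2, I[2,3]. HN layers by μ_θ (3 steps, strictly decreasing):
  μ^(1)=3; μ^(2)=-1/2; μ^(3)=-4

((0, 2, 0); (0, 2, 2); (1, 0, 0))


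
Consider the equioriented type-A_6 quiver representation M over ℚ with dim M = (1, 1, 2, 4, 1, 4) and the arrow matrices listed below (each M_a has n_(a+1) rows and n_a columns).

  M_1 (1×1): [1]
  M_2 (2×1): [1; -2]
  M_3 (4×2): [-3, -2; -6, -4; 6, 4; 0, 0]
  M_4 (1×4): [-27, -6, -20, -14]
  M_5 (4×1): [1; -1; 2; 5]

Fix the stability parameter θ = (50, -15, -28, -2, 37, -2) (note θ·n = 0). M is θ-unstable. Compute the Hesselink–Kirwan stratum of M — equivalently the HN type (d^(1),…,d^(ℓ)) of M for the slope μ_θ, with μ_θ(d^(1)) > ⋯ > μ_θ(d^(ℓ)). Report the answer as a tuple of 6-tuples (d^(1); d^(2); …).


Barcode: M ≅ I[1,6], I[3,3], I[4,4]^3, I[6,6]^3. HN layers by μ_θ (4 steps, strictly decreasing):
  μ^(1)=35/2; μ^(2)=5/4; μ^(3)=-2; μ^(4)=-28

((0, 0, 0, 0, 1, 1); (1, 1, 1, 1, 0, 0); (0, 0, 0, 3, 0, 3); (0, 0, 1, 0, 0, 0))


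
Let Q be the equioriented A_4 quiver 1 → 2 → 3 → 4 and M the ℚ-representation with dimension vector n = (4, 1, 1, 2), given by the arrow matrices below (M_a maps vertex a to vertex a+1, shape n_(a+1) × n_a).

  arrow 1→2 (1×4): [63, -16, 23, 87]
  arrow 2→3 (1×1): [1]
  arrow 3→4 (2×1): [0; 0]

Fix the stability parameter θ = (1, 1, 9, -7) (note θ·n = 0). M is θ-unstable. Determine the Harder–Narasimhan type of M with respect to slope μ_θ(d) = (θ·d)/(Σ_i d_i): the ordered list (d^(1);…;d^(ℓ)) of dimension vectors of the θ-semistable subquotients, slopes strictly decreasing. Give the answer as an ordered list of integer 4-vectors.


Barcode: M ≅ I[1,1]^3, I[1,3], I[4,4]^2. HN layers by μ_θ (3 steps, strictly decreasing):
  μ^(1)=9; μ^(2)=1; μ^(3)=-7

((0, 0, 1, 0); (4, 1, 0, 0); (0, 0, 0, 2))


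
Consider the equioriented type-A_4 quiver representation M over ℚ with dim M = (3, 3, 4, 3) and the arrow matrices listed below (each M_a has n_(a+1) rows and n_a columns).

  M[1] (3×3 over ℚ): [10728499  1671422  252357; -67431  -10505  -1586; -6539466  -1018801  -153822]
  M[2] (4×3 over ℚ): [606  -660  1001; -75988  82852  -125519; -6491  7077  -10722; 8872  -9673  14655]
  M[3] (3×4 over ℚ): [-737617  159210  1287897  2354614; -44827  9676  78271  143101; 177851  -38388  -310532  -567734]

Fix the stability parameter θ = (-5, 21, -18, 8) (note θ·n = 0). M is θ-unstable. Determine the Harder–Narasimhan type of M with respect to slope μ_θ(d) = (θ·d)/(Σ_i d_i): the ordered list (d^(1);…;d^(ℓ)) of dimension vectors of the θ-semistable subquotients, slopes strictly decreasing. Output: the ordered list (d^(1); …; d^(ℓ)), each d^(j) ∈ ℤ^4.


Via rank(M_{q-1}∘⋯∘M_p): M ≅ I[1,4]^3, I[3,3].
μ_θ-semistable layers: μ^(1)=8; μ^(2)=3/2; μ^(3)=-5; μ^(4)=-18

((0, 0, 0, 3); (0, 3, 3, 0); (3, 0, 0, 0); (0, 0, 1, 0))


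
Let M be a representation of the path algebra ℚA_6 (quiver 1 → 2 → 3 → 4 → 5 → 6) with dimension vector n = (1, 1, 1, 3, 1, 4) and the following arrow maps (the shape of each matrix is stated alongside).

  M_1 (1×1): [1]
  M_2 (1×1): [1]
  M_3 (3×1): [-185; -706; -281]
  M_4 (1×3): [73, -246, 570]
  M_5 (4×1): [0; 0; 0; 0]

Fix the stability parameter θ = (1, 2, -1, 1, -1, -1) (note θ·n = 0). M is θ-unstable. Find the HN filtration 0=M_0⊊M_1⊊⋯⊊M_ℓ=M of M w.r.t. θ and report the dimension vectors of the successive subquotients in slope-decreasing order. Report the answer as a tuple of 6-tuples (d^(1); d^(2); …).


Interval decomposition of M: I[1,5], I[4,4]^2, I[6,6]^4.
HN type (ℓ=3): μ^(1)=1; μ^(2)=2/5; μ^(3)=-1

((0, 0, 0, 2, 0, 0); (1, 1, 1, 1, 1, 0); (0, 0, 0, 0, 0, 4))


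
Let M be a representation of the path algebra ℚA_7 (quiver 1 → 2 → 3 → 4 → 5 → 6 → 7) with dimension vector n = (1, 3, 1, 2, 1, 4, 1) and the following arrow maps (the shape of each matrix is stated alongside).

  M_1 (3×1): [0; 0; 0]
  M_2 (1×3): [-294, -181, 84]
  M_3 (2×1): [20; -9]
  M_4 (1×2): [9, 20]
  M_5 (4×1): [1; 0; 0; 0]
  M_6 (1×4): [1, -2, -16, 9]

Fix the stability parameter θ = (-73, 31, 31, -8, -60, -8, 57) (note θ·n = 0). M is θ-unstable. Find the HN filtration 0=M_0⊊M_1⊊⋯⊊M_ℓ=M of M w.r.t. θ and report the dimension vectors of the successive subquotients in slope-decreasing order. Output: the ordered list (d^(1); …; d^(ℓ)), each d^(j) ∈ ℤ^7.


Barcode: M ≅ I[1,1], I[2,2]^2, I[2,4], I[4,7], I[6,6]^3. HN layers by μ_θ (6 steps, strictly decreasing):
  μ^(1)=57; μ^(2)=31; μ^(3)=18; μ^(4)=-8; μ^(5)=-34; μ^(6)=-73

((0, 0, 0, 0, 0, 0, 1); (0, 2, 0, 0, 0, 0, 0); (0, 1, 1, 1, 0, 0, 0); (0, 0, 0, 0, 0, 4, 0); (0, 0, 0, 1, 1, 0, 0); (1, 0, 0, 0, 0, 0, 0))


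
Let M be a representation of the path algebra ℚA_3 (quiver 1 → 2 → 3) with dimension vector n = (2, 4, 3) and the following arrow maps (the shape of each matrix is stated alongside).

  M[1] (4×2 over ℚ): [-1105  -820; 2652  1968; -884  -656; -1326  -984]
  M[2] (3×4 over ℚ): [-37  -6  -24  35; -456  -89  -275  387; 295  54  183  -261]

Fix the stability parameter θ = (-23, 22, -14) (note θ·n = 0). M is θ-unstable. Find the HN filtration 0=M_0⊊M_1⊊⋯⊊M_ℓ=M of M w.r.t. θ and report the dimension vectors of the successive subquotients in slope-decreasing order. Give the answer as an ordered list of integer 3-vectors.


Barcode: M ≅ I[1,1], I[1,3], I[2,2], I[2,3]^2. HN layers by μ_θ (3 steps, strictly decreasing):
  μ^(1)=22; μ^(2)=4; μ^(3)=-23

((0, 1, 0); (0, 3, 3); (2, 0, 0))


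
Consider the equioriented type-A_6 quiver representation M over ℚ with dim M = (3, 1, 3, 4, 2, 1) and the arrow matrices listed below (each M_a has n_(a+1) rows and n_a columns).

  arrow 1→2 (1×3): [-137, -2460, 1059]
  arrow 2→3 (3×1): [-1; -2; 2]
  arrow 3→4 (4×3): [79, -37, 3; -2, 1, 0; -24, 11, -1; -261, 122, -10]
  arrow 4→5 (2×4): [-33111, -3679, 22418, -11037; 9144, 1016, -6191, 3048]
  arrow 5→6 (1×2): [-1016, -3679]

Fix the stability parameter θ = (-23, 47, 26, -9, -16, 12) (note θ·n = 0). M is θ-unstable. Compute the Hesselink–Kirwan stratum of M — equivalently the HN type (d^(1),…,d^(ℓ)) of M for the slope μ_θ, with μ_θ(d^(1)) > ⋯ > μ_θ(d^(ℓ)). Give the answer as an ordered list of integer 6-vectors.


Interval decomposition of M: I[1,1]^2, I[1,4], I[3,5], I[3,6], I[4,4].
HN type (ℓ=5): μ^(1)=64/3; μ^(2)=12; μ^(3)=1/3; μ^(4)=-9; μ^(5)=-23

((0, 1, 1, 1, 0, 0); (0, 0, 0, 0, 0, 1); (0, 0, 2, 2, 2, 0); (0, 0, 0, 1, 0, 0); (3, 0, 0, 0, 0, 0))


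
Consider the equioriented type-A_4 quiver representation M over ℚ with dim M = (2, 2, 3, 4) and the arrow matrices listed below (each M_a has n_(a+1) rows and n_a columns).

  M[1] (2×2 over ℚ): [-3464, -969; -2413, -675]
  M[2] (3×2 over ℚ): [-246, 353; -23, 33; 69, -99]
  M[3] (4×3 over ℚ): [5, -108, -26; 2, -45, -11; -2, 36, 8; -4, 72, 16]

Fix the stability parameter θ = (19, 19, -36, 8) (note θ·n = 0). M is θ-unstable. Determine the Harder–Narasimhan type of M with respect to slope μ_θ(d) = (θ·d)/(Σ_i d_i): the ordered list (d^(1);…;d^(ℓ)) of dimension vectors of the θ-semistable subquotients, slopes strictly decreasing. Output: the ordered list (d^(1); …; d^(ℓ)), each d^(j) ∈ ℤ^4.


Barcode: M ≅ I[1,3], I[1,4], I[3,4], I[4,4]^2. HN layers by μ_θ (3 steps, strictly decreasing):
  μ^(1)=8; μ^(2)=2/3; μ^(3)=-36

((0, 0, 0, 4); (2, 2, 2, 0); (0, 0, 1, 0))


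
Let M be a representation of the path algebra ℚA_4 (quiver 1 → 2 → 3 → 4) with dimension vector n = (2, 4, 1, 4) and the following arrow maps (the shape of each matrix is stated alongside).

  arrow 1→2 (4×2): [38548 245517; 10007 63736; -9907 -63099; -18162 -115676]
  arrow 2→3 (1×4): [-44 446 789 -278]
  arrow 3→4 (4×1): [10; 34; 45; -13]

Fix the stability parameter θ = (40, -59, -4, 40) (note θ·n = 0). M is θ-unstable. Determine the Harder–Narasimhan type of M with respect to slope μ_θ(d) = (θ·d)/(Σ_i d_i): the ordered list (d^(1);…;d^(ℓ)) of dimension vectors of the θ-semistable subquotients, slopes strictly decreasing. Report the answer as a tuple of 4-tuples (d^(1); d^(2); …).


Via rank(M_{q-1}∘⋯∘M_p): M ≅ I[1,2], I[1,4], I[2,2]^2, I[4,4]^3.
μ_θ-semistable layers: μ^(1)=40; μ^(2)=-4; μ^(3)=-19/2; μ^(4)=-59

((0, 0, 0, 4); (0, 0, 1, 0); (2, 2, 0, 0); (0, 2, 0, 0))


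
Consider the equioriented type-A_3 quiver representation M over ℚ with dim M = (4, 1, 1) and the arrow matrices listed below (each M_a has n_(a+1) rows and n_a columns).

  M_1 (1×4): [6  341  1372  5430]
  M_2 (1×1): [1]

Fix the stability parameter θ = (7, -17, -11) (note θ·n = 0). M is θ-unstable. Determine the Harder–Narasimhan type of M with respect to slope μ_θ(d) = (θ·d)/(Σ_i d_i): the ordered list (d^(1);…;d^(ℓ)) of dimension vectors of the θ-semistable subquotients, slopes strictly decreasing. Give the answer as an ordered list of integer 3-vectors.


Via rank(M_{q-1}∘⋯∘M_p): M ≅ I[1,1]^3, I[1,3].
μ_θ-semistable layers: μ^(1)=7; μ^(2)=-7

((3, 0, 0); (1, 1, 1))


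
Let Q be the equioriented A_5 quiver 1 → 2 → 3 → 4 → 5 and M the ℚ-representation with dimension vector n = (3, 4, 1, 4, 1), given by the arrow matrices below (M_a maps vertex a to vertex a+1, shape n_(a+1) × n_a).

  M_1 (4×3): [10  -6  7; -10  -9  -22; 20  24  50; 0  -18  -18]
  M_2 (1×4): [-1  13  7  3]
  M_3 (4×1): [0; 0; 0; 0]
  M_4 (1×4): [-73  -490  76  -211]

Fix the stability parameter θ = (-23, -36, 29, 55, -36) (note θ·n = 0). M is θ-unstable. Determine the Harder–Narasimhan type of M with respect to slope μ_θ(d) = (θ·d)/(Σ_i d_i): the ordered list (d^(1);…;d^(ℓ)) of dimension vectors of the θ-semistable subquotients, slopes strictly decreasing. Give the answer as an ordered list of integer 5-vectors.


Via rank(M_{q-1}∘⋯∘M_p): M ≅ I[1,1], I[1,2], I[1,3], I[2,2]^2, I[4,4]^3, I[4,5].
μ_θ-semistable layers: μ^(1)=55; μ^(2)=29; μ^(3)=19/2; μ^(4)=-23; μ^(5)=-59/2; μ^(6)=-36

((0, 0, 0, 3, 0); (0, 0, 1, 0, 0); (0, 0, 0, 1, 1); (1, 0, 0, 0, 0); (2, 2, 0, 0, 0); (0, 2, 0, 0, 0))


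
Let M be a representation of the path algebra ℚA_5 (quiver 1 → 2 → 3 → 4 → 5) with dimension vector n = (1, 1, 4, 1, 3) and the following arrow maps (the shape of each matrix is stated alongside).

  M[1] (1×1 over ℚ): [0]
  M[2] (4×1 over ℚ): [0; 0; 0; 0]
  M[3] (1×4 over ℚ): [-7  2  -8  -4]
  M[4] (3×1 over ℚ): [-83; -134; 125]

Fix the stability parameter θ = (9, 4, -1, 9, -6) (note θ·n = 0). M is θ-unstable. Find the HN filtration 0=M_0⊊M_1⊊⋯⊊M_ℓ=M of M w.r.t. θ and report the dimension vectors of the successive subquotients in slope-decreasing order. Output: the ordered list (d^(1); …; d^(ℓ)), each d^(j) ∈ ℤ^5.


Via rank(M_{q-1}∘⋯∘M_p): M ≅ I[1,1], I[2,2], I[3,3]^3, I[3,5], I[5,5]^2.
μ_θ-semistable layers: μ^(1)=9; μ^(2)=4; μ^(3)=3/2; μ^(4)=-1; μ^(5)=-6

((1, 0, 0, 0, 0); (0, 1, 0, 0, 0); (0, 0, 0, 1, 1); (0, 0, 4, 0, 0); (0, 0, 0, 0, 2))


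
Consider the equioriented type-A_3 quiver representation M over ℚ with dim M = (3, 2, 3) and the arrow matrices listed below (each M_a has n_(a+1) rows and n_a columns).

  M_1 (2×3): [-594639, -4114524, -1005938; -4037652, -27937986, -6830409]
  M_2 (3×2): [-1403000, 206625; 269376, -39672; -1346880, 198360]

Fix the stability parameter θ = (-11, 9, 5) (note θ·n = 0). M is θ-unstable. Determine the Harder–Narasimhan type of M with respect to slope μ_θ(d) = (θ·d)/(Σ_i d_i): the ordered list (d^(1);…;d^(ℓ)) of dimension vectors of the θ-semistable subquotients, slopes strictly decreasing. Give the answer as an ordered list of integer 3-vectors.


Interval decomposition of M: I[1,1], I[1,2], I[1,3], I[3,3]^2.
HN type (ℓ=4): μ^(1)=9; μ^(2)=7; μ^(3)=5; μ^(4)=-11

((0, 1, 0); (0, 1, 1); (0, 0, 2); (3, 0, 0))


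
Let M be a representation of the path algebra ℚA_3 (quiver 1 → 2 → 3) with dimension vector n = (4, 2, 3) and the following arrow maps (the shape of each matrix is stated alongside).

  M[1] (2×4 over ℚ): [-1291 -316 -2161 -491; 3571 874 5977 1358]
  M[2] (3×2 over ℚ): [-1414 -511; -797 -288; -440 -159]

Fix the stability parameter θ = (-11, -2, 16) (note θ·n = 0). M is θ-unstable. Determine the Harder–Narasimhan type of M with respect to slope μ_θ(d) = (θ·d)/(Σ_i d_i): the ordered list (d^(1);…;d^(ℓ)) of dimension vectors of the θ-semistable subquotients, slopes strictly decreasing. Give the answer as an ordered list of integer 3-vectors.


Via rank(M_{q-1}∘⋯∘M_p): M ≅ I[1,1]^2, I[1,3]^2, I[3,3].
μ_θ-semistable layers: μ^(1)=16; μ^(2)=-2; μ^(3)=-11

((0, 0, 3); (0, 2, 0); (4, 0, 0))


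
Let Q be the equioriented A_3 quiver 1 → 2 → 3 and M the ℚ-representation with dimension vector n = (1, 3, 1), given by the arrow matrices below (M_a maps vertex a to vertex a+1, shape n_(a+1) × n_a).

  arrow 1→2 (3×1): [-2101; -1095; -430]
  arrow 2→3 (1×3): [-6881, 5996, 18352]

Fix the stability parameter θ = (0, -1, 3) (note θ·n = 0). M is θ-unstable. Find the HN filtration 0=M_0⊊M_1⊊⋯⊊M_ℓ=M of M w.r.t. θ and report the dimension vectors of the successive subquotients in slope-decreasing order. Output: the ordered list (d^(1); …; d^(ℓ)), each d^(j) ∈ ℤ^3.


Barcode: M ≅ I[1,3], I[2,2]^2. HN layers by μ_θ (3 steps, strictly decreasing):
  μ^(1)=3; μ^(2)=-1/2; μ^(3)=-1

((0, 0, 1); (1, 1, 0); (0, 2, 0))


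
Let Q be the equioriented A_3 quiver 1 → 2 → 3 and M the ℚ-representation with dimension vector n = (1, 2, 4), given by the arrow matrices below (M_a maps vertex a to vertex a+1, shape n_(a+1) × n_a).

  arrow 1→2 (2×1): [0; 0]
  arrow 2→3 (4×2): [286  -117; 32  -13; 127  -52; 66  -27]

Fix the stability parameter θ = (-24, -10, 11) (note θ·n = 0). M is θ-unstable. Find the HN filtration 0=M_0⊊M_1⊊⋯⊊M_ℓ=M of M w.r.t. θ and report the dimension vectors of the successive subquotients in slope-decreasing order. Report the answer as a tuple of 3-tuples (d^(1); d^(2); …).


Interval decomposition of M: I[1,1], I[2,3]^2, I[3,3]^2.
HN type (ℓ=3): μ^(1)=11; μ^(2)=-10; μ^(3)=-24

((0, 0, 4); (0, 2, 0); (1, 0, 0))


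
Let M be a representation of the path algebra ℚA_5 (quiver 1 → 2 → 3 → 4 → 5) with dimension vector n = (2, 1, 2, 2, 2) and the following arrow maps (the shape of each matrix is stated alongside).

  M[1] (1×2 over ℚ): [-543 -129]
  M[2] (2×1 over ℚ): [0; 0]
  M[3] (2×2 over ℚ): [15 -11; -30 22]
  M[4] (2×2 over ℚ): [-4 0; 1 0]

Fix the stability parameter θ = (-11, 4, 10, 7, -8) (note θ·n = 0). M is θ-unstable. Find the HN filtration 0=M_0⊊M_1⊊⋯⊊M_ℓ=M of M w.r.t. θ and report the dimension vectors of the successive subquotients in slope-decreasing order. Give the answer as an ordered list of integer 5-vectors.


Barcode: M ≅ I[1,1], I[1,2], I[3,3], I[3,5], I[4,4], I[5,5]. HN layers by μ_θ (6 steps, strictly decreasing):
  μ^(1)=10; μ^(2)=7; μ^(3)=4; μ^(4)=3; μ^(5)=-8; μ^(6)=-11

((0, 0, 1, 0, 0); (0, 0, 0, 1, 0); (0, 1, 0, 0, 0); (0, 0, 1, 1, 1); (0, 0, 0, 0, 1); (2, 0, 0, 0, 0))
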